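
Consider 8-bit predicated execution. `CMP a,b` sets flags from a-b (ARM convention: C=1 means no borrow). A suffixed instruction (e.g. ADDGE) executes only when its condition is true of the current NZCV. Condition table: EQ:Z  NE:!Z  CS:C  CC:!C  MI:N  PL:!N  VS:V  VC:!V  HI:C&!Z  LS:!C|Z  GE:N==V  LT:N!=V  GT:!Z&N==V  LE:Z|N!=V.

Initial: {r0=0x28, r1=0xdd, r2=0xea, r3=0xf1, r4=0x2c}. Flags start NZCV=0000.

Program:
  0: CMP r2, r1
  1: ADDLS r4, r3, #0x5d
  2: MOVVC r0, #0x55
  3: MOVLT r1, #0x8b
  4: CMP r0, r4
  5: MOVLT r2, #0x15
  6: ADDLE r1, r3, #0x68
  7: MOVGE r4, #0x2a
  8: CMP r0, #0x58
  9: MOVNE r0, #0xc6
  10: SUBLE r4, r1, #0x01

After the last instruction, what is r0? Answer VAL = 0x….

0: ✓ CMP  NZCV=0010
1: · ADDLS
2: ✓ MOVVC  r0←0x55
3: · MOVLT
4: ✓ CMP  NZCV=0010
5: · MOVLT
6: · ADDLE
7: ✓ MOVGE  r4←0x2a
8: ✓ CMP  NZCV=1000
9: ✓ MOVNE  r0←0xc6
10: ✓ SUBLE  r4←0xdc

VAL = 0xc6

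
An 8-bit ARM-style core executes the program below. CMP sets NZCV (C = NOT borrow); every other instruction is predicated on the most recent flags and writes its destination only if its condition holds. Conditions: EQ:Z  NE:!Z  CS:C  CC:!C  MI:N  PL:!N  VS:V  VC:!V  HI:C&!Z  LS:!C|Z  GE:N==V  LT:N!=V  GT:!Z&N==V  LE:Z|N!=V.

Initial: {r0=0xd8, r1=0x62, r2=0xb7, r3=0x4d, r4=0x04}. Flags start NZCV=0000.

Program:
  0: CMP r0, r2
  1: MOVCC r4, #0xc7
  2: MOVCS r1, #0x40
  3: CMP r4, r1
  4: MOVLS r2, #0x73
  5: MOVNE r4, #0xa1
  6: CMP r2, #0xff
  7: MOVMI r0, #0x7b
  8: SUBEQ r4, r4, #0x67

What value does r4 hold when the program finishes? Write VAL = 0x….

VAL = 0xa1

0: ✓ CMP  NZCV=0010
1: · MOVCC
2: ✓ MOVCS  r1←0x40
3: ✓ CMP  NZCV=1000
4: ✓ MOVLS  r2←0x73
5: ✓ MOVNE  r4←0xa1
6: ✓ CMP  NZCV=0000
7: · MOVMI
8: · SUBEQ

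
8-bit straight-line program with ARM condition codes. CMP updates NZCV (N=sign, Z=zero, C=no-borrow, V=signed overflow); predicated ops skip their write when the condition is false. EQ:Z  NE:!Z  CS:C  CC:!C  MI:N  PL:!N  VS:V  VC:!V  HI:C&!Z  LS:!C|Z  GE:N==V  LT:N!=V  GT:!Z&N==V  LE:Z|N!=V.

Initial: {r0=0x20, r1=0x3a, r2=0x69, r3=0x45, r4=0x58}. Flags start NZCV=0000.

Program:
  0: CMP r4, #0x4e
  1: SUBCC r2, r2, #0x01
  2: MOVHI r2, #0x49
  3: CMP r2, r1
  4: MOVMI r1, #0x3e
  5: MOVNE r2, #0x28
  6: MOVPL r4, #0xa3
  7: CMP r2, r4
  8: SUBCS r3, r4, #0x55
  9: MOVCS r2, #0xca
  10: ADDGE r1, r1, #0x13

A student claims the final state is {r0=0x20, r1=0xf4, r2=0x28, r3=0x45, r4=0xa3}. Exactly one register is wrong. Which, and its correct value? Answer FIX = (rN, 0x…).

[0] flags=0010 → (cmp)
[1] flags=0010 CC?F → skip
[2] flags=0010 HI?T → r2=0x49
[3] flags=0010 → (cmp)
[4] flags=0010 MI?F → skip
[5] flags=0010 NE?T → r2=0x28
[6] flags=0010 PL?T → r4=0xa3
[7] flags=1001 → (cmp)
[8] flags=1001 CS?F → skip
[9] flags=1001 CS?F → skip
[10] flags=1001 GE?T → r1=0x4d

FIX = (r1, 0x4d)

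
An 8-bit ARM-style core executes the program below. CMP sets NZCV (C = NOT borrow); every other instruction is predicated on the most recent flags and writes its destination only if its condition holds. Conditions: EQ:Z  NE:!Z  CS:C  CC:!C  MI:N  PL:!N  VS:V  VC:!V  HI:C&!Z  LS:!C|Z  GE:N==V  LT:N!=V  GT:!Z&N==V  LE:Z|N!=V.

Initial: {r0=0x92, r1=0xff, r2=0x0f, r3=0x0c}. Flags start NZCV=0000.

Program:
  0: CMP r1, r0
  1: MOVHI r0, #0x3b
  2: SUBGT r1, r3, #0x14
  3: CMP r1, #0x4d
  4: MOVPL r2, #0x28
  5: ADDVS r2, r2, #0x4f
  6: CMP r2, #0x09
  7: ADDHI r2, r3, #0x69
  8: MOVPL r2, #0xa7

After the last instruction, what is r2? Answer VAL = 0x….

[0] flags=0010 → (cmp)
[1] flags=0010 HI?T → r0=0x3b
[2] flags=0010 GT?T → r1=0xf8
[3] flags=1010 → (cmp)
[4] flags=1010 PL?F → skip
[5] flags=1010 VS?F → skip
[6] flags=0010 → (cmp)
[7] flags=0010 HI?T → r2=0x75
[8] flags=0010 PL?T → r2=0xa7

VAL = 0xa7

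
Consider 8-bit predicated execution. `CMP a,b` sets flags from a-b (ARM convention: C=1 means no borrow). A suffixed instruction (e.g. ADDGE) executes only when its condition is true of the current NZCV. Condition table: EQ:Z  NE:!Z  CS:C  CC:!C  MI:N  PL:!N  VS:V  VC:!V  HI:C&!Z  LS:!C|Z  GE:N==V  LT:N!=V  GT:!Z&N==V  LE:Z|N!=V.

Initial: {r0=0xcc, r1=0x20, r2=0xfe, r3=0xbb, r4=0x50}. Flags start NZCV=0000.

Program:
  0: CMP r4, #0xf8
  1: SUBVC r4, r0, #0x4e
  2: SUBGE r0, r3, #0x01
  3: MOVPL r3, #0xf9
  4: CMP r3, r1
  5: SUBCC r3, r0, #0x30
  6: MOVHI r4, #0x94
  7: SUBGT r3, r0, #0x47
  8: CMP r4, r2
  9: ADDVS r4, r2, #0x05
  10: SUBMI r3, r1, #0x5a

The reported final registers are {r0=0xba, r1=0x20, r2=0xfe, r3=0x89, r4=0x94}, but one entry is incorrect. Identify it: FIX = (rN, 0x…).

[0] flags=0000 → (cmp)
[1] flags=0000 VC?T → r4=0x7e
[2] flags=0000 GE?T → r0=0xba
[3] flags=0000 PL?T → r3=0xf9
[4] flags=1010 → (cmp)
[5] flags=1010 CC?F → skip
[6] flags=1010 HI?T → r4=0x94
[7] flags=1010 GT?F → skip
[8] flags=1000 → (cmp)
[9] flags=1000 VS?F → skip
[10] flags=1000 MI?T → r3=0xc6

FIX = (r3, 0xc6)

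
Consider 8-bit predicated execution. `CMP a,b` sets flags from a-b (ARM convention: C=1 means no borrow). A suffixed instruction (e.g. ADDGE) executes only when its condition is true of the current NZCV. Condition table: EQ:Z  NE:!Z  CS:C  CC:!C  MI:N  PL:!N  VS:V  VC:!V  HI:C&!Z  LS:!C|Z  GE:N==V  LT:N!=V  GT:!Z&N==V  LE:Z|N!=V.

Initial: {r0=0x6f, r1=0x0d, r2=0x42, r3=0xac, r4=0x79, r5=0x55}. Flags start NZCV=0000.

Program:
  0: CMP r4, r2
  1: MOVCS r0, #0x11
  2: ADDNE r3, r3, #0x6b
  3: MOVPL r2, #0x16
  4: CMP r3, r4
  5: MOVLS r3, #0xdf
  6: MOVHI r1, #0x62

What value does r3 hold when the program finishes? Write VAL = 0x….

[0] flags=0010 → (cmp)
[1] flags=0010 CS?T → r0=0x11
[2] flags=0010 NE?T → r3=0x17
[3] flags=0010 PL?T → r2=0x16
[4] flags=1000 → (cmp)
[5] flags=1000 LS?T → r3=0xdf
[6] flags=1000 HI?F → skip

VAL = 0xdf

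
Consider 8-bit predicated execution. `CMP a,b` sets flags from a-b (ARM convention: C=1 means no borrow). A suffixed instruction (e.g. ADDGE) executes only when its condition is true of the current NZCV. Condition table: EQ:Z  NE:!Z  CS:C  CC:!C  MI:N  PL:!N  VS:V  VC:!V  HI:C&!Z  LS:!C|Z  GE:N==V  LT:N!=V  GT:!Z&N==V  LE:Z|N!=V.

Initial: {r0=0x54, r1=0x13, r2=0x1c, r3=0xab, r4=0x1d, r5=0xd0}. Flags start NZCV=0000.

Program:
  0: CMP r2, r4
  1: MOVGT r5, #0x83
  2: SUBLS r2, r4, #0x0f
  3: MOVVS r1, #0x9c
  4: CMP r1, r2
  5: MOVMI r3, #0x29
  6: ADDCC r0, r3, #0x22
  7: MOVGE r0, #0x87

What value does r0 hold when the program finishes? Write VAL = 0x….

[0] flags=1000 → (cmp)
[1] flags=1000 GT?F → skip
[2] flags=1000 LS?T → r2=0x0e
[3] flags=1000 VS?F → skip
[4] flags=0010 → (cmp)
[5] flags=0010 MI?F → skip
[6] flags=0010 CC?F → skip
[7] flags=0010 GE?T → r0=0x87

VAL = 0x87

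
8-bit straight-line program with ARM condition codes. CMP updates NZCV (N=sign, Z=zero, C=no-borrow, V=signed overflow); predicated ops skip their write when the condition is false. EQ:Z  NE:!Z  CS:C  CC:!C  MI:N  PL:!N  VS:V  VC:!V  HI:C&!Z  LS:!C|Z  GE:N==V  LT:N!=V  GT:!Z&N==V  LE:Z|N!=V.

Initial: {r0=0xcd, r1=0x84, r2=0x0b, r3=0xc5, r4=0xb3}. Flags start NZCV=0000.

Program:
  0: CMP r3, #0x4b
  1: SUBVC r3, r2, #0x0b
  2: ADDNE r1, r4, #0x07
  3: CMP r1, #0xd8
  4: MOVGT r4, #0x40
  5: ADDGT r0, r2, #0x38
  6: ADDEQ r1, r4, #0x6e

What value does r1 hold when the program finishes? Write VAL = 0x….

[0] flags=0011 → (cmp)
[1] flags=0011 VC?F → skip
[2] flags=0011 NE?T → r1=0xba
[3] flags=1000 → (cmp)
[4] flags=1000 GT?F → skip
[5] flags=1000 GT?F → skip
[6] flags=1000 EQ?F → skip

VAL = 0xba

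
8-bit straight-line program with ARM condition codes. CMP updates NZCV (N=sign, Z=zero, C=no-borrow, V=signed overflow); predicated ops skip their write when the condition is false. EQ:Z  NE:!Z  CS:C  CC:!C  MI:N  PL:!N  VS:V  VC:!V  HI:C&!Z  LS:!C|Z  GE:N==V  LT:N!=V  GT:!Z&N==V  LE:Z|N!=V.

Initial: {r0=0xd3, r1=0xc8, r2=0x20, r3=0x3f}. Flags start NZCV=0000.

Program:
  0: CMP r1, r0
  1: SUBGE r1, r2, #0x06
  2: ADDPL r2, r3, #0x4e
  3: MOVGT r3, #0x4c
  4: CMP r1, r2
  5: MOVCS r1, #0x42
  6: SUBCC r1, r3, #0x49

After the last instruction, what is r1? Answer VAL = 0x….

0: ✓ CMP  NZCV=1000
1: · SUBGE
2: · ADDPL
3: · MOVGT
4: ✓ CMP  NZCV=1010
5: ✓ MOVCS  r1←0x42
6: · SUBCC

VAL = 0x42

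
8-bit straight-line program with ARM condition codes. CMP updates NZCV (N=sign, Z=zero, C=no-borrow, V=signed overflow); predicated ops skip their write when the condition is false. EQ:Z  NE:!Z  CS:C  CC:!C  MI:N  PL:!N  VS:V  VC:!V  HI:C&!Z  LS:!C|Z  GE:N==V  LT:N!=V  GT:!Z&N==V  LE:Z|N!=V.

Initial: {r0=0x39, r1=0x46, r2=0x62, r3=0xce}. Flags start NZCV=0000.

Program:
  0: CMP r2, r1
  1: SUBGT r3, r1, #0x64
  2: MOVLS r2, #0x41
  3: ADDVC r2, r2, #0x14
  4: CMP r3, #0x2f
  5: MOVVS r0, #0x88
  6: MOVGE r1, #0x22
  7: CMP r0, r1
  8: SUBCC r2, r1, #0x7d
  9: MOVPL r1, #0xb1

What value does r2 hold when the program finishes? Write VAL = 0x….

0: ✓ CMP  NZCV=0010
1: ✓ SUBGT  r3←0xe2
2: · MOVLS
3: ✓ ADDVC  r2←0x76
4: ✓ CMP  NZCV=1010
5: · MOVVS
6: · MOVGE
7: ✓ CMP  NZCV=1000
8: ✓ SUBCC  r2←0xc9
9: · MOVPL

VAL = 0xc9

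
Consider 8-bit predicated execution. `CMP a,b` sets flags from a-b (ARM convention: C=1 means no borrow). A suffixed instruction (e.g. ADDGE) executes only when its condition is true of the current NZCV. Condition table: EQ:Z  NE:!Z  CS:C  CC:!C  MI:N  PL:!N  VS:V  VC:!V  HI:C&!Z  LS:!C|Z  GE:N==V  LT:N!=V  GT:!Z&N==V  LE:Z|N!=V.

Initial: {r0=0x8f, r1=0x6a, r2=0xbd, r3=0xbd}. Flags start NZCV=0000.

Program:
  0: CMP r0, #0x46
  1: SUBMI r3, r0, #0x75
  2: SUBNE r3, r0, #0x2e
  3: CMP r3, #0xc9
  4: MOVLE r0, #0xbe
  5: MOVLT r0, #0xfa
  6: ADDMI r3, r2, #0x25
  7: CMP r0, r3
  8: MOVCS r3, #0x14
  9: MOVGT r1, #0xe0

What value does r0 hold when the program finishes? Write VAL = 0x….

VAL = 0x8f

[0] flags=0011 → (cmp)
[1] flags=0011 MI?F → skip
[2] flags=0011 NE?T → r3=0x61
[3] flags=1001 → (cmp)
[4] flags=1001 LE?F → skip
[5] flags=1001 LT?F → skip
[6] flags=1001 MI?T → r3=0xe2
[7] flags=1000 → (cmp)
[8] flags=1000 CS?F → skip
[9] flags=1000 GT?F → skip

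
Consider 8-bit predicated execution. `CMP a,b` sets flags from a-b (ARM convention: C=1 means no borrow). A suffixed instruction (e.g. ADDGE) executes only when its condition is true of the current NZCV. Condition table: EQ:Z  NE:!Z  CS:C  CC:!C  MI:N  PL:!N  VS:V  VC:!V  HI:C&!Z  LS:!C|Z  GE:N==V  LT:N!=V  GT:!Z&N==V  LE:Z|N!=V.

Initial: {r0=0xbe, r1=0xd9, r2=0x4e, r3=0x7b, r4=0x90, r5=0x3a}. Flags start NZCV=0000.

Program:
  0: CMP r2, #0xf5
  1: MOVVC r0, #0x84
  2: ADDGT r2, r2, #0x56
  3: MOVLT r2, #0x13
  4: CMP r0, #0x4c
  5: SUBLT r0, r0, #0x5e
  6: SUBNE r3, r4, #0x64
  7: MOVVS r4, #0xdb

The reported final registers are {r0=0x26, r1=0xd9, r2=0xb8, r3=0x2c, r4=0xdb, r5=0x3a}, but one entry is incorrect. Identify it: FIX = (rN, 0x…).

FIX = (r2, 0xa4)

0: ✓ CMP  NZCV=0000
1: ✓ MOVVC  r0←0x84
2: ✓ ADDGT  r2←0xa4
3: · MOVLT
4: ✓ CMP  NZCV=0011
5: ✓ SUBLT  r0←0x26
6: ✓ SUBNE  r3←0x2c
7: ✓ MOVVS  r4←0xdb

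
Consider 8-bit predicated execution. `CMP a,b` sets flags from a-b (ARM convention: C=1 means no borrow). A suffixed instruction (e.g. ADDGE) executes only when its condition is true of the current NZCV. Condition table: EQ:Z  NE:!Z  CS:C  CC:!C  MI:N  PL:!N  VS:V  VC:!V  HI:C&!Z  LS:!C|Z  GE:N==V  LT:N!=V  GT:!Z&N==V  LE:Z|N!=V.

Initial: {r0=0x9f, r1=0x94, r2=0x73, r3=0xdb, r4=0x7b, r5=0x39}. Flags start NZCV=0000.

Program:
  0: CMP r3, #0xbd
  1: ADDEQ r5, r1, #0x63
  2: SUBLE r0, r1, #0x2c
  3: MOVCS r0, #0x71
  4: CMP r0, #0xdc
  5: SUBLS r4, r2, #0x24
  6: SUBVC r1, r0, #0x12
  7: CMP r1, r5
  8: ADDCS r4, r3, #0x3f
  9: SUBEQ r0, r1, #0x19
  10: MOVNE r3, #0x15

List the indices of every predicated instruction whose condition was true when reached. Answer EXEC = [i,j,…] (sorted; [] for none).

0: ✓ CMP  NZCV=0010
1: · ADDEQ
2: · SUBLE
3: ✓ MOVCS  r0←0x71
4: ✓ CMP  NZCV=1001
5: ✓ SUBLS  r4←0x4f
6: · SUBVC
7: ✓ CMP  NZCV=0011
8: ✓ ADDCS  r4←0x1a
9: · SUBEQ
10: ✓ MOVNE  r3←0x15

EXEC = [3,5,8,10]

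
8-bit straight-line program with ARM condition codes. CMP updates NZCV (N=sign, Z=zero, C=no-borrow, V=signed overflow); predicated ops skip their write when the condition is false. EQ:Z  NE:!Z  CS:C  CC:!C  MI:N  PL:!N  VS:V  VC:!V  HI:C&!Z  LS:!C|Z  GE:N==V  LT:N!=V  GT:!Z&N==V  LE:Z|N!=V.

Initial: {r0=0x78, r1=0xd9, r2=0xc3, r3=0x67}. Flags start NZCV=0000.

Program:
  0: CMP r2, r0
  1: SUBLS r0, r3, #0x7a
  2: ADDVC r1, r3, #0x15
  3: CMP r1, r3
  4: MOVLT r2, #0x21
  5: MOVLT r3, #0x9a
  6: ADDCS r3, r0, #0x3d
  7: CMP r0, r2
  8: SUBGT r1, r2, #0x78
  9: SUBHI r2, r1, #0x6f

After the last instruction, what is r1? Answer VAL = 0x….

VAL = 0xa9

[0] flags=0011 → (cmp)
[1] flags=0011 LS?F → skip
[2] flags=0011 VC?F → skip
[3] flags=0011 → (cmp)
[4] flags=0011 LT?T → r2=0x21
[5] flags=0011 LT?T → r3=0x9a
[6] flags=0011 CS?T → r3=0xb5
[7] flags=0010 → (cmp)
[8] flags=0010 GT?T → r1=0xa9
[9] flags=0010 HI?T → r2=0x3a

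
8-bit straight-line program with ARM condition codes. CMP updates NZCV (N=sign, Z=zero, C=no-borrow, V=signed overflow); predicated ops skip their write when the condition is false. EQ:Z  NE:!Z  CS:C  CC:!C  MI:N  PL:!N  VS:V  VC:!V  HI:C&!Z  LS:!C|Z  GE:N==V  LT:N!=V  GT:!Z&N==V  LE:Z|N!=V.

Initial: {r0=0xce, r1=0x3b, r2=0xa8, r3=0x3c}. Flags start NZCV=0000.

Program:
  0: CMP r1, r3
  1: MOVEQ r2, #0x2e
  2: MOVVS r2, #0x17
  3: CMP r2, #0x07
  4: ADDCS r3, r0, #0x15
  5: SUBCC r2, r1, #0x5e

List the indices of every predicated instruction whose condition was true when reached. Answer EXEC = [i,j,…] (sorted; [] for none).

EXEC = [4]

[0] flags=1000 → (cmp)
[1] flags=1000 EQ?F → skip
[2] flags=1000 VS?F → skip
[3] flags=1010 → (cmp)
[4] flags=1010 CS?T → r3=0xe3
[5] flags=1010 CC?F → skip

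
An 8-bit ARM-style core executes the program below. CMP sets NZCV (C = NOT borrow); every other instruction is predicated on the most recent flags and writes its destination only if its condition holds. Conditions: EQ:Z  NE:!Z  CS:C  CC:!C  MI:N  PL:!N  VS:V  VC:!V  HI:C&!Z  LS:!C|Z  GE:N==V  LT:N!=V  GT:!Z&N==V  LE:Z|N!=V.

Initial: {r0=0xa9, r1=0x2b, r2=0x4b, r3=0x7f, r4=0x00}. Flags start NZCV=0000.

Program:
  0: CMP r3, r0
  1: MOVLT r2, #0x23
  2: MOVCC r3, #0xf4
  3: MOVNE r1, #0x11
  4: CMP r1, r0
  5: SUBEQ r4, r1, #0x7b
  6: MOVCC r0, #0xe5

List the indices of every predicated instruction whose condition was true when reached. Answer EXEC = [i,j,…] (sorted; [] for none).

[0] flags=1001 → (cmp)
[1] flags=1001 LT?F → skip
[2] flags=1001 CC?T → r3=0xf4
[3] flags=1001 NE?T → r1=0x11
[4] flags=0000 → (cmp)
[5] flags=0000 EQ?F → skip
[6] flags=0000 CC?T → r0=0xe5

EXEC = [2,3,6]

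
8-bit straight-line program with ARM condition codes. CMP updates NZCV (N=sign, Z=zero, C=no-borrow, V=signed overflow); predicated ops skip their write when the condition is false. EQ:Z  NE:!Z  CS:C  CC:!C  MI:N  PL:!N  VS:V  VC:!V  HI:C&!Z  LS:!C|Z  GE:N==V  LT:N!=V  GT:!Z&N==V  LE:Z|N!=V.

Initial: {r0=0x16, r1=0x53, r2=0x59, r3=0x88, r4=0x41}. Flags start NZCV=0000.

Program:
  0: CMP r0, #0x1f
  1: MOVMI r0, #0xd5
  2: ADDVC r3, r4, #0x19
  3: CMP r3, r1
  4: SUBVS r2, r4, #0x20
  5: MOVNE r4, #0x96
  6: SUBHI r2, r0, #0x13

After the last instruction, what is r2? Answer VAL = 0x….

VAL = 0xc2

0: ✓ CMP  NZCV=1000
1: ✓ MOVMI  r0←0xd5
2: ✓ ADDVC  r3←0x5a
3: ✓ CMP  NZCV=0010
4: · SUBVS
5: ✓ MOVNE  r4←0x96
6: ✓ SUBHI  r2←0xc2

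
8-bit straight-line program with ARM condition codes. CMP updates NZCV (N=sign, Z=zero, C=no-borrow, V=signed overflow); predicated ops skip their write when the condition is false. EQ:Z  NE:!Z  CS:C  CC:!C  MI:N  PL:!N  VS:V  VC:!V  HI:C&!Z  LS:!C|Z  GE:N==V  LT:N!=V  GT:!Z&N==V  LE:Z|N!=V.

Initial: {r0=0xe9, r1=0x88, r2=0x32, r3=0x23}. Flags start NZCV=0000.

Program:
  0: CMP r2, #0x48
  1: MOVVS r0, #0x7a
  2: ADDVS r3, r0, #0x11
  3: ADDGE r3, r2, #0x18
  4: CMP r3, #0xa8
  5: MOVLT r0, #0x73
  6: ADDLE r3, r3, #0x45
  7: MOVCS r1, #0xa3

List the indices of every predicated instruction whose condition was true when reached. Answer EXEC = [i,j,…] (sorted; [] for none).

0: ✓ CMP  NZCV=1000
1: · MOVVS
2: · ADDVS
3: · ADDGE
4: ✓ CMP  NZCV=0000
5: · MOVLT
6: · ADDLE
7: · MOVCS

EXEC = []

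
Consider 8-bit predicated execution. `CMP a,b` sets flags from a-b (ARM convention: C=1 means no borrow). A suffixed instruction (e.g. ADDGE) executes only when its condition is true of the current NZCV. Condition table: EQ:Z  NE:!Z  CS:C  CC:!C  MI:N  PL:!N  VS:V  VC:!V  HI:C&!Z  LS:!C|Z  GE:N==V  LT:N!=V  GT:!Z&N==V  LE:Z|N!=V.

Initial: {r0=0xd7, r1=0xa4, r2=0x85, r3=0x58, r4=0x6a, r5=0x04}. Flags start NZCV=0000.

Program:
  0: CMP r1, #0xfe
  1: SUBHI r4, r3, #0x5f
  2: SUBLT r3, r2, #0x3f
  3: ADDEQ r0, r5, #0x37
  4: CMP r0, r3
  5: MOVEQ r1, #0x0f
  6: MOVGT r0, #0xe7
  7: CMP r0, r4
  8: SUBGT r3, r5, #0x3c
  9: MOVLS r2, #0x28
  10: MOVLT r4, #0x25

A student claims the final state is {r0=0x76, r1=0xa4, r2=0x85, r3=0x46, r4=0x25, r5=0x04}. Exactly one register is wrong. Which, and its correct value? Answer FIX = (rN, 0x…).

0: ✓ CMP  NZCV=1000
1: · SUBHI
2: ✓ SUBLT  r3←0x46
3: · ADDEQ
4: ✓ CMP  NZCV=1010
5: · MOVEQ
6: · MOVGT
7: ✓ CMP  NZCV=0011
8: · SUBGT
9: · MOVLS
10: ✓ MOVLT  r4←0x25

FIX = (r0, 0xd7)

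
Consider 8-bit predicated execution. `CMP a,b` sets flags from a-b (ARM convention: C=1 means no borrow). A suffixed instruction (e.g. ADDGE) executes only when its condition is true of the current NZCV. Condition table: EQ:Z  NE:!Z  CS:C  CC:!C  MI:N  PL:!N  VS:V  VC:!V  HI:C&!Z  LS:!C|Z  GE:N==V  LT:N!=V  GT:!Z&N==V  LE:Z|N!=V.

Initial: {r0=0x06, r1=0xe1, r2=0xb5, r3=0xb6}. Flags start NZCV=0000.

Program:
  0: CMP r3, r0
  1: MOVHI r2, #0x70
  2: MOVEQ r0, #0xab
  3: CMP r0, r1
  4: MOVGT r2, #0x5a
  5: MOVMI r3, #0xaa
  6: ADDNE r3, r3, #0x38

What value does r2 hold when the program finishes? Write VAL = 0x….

0: ✓ CMP  NZCV=1010
1: ✓ MOVHI  r2←0x70
2: · MOVEQ
3: ✓ CMP  NZCV=0000
4: ✓ MOVGT  r2←0x5a
5: · MOVMI
6: ✓ ADDNE  r3←0xee

VAL = 0x5a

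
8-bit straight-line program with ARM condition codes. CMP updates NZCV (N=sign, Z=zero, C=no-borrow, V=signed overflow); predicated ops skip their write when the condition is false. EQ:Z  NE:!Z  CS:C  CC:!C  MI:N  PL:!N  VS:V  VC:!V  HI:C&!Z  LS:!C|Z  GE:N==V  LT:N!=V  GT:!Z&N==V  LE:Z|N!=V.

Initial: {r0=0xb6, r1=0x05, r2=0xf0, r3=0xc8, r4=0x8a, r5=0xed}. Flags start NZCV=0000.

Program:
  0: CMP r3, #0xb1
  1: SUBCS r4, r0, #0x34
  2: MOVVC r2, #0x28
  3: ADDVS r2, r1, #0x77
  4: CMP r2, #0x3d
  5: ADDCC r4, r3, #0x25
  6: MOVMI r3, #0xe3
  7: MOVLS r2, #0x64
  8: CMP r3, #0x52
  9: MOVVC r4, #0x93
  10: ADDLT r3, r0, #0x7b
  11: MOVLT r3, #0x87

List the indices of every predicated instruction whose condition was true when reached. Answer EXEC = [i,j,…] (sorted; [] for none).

EXEC = [1,2,5,6,7,9,10,11]

0: ✓ CMP  NZCV=0010
1: ✓ SUBCS  r4←0x82
2: ✓ MOVVC  r2←0x28
3: · ADDVS
4: ✓ CMP  NZCV=1000
5: ✓ ADDCC  r4←0xed
6: ✓ MOVMI  r3←0xe3
7: ✓ MOVLS  r2←0x64
8: ✓ CMP  NZCV=1010
9: ✓ MOVVC  r4←0x93
10: ✓ ADDLT  r3←0x31
11: ✓ MOVLT  r3←0x87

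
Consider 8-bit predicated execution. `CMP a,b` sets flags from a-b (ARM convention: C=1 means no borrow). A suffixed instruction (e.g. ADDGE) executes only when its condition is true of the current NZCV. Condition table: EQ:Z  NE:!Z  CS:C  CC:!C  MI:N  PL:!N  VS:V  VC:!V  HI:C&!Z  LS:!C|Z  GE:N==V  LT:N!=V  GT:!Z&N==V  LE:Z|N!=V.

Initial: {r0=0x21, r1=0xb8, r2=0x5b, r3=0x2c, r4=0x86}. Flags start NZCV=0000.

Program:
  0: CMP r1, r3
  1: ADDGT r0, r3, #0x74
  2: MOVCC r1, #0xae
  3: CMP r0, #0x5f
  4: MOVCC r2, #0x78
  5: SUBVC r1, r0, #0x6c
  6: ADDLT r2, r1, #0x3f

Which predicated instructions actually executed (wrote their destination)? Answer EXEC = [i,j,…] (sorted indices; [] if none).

0: ✓ CMP  NZCV=1010
1: · ADDGT
2: · MOVCC
3: ✓ CMP  NZCV=1000
4: ✓ MOVCC  r2←0x78
5: ✓ SUBVC  r1←0xb5
6: ✓ ADDLT  r2←0xf4

EXEC = [4,5,6]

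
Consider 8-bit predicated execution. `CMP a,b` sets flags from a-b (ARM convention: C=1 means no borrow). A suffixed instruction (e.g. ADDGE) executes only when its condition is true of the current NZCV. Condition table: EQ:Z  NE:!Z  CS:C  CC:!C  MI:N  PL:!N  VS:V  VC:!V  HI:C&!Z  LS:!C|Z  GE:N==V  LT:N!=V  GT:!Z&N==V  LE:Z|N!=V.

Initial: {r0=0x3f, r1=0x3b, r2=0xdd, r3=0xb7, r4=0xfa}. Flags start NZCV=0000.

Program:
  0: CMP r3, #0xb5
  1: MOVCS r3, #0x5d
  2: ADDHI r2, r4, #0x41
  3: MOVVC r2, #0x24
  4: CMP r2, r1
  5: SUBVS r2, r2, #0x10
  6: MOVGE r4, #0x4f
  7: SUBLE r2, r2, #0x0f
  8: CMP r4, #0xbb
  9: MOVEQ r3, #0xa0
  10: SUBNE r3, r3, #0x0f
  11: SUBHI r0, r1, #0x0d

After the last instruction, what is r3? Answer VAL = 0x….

0: ✓ CMP  NZCV=0010
1: ✓ MOVCS  r3←0x5d
2: ✓ ADDHI  r2←0x3b
3: ✓ MOVVC  r2←0x24
4: ✓ CMP  NZCV=1000
5: · SUBVS
6: · MOVGE
7: ✓ SUBLE  r2←0x15
8: ✓ CMP  NZCV=0010
9: · MOVEQ
10: ✓ SUBNE  r3←0x4e
11: ✓ SUBHI  r0←0x2e

VAL = 0x4e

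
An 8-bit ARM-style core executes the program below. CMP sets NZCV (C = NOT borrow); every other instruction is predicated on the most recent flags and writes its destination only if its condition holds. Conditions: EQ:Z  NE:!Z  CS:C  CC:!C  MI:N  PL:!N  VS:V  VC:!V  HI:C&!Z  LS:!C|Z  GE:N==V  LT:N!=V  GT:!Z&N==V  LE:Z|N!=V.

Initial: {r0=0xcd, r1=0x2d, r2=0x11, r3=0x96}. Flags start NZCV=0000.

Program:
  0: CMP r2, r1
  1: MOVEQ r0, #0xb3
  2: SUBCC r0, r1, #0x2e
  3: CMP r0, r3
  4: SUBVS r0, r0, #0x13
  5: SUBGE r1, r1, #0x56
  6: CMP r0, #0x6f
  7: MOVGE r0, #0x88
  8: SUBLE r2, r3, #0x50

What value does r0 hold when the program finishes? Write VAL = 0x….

VAL = 0xff

0: ✓ CMP  NZCV=1000
1: · MOVEQ
2: ✓ SUBCC  r0←0xff
3: ✓ CMP  NZCV=0010
4: · SUBVS
5: ✓ SUBGE  r1←0xd7
6: ✓ CMP  NZCV=1010
7: · MOVGE
8: ✓ SUBLE  r2←0x46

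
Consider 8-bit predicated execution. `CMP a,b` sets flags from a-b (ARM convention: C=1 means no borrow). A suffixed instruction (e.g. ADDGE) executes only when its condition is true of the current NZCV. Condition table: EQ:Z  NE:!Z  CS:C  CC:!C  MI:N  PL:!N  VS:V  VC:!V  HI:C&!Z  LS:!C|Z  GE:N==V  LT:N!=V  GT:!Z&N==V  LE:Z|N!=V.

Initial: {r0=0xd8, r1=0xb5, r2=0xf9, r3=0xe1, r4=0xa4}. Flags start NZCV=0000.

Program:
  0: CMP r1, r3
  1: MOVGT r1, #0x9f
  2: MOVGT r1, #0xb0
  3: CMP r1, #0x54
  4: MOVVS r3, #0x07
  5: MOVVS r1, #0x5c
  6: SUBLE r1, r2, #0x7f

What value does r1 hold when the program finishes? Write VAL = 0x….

0: ✓ CMP  NZCV=1000
1: · MOVGT
2: · MOVGT
3: ✓ CMP  NZCV=0011
4: ✓ MOVVS  r3←0x07
5: ✓ MOVVS  r1←0x5c
6: ✓ SUBLE  r1←0x7a

VAL = 0x7a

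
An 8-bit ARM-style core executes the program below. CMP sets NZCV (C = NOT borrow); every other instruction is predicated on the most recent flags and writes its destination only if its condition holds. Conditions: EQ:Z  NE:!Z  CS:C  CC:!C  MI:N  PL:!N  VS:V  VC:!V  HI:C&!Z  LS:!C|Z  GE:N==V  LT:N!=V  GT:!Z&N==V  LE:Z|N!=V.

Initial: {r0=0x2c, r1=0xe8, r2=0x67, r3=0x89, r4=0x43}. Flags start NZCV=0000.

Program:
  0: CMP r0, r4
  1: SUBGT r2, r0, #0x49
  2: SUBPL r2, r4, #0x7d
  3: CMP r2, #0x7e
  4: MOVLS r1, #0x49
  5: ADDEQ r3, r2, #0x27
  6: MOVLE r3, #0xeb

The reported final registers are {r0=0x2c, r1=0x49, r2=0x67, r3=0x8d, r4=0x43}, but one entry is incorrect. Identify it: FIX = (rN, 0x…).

0: ✓ CMP  NZCV=1000
1: · SUBGT
2: · SUBPL
3: ✓ CMP  NZCV=1000
4: ✓ MOVLS  r1←0x49
5: · ADDEQ
6: ✓ MOVLE  r3←0xeb

FIX = (r3, 0xeb)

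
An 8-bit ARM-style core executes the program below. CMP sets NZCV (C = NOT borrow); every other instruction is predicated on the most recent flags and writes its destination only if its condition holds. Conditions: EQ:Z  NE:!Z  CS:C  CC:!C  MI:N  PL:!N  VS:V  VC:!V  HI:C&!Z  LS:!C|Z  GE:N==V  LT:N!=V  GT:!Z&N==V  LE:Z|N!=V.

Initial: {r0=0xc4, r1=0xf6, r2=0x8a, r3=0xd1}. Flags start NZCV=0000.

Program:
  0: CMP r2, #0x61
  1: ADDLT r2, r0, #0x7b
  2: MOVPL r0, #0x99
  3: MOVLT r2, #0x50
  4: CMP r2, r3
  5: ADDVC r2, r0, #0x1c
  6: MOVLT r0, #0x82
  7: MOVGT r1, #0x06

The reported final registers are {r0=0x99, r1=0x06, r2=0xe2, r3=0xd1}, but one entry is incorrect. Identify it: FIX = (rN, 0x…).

0: ✓ CMP  NZCV=0011
1: ✓ ADDLT  r2←0x3f
2: ✓ MOVPL  r0←0x99
3: ✓ MOVLT  r2←0x50
4: ✓ CMP  NZCV=0000
5: ✓ ADDVC  r2←0xb5
6: · MOVLT
7: ✓ MOVGT  r1←0x06

FIX = (r2, 0xb5)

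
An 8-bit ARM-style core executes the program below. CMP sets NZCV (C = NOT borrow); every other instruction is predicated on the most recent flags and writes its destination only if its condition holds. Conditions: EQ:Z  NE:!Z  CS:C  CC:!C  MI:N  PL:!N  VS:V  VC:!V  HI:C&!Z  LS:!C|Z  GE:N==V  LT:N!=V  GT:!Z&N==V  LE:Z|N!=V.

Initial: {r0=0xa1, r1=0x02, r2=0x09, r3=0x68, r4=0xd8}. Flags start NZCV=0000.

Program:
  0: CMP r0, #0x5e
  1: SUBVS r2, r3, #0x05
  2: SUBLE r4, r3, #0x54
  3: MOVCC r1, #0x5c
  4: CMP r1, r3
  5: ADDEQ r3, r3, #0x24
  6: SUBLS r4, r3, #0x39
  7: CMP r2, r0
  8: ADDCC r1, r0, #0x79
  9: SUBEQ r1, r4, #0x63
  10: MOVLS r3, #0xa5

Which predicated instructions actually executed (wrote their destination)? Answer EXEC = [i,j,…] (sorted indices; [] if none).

EXEC = [1,2,6,8,10]

0: ✓ CMP  NZCV=0011
1: ✓ SUBVS  r2←0x63
2: ✓ SUBLE  r4←0x14
3: · MOVCC
4: ✓ CMP  NZCV=1000
5: · ADDEQ
6: ✓ SUBLS  r4←0x2f
7: ✓ CMP  NZCV=1001
8: ✓ ADDCC  r1←0x1a
9: · SUBEQ
10: ✓ MOVLS  r3←0xa5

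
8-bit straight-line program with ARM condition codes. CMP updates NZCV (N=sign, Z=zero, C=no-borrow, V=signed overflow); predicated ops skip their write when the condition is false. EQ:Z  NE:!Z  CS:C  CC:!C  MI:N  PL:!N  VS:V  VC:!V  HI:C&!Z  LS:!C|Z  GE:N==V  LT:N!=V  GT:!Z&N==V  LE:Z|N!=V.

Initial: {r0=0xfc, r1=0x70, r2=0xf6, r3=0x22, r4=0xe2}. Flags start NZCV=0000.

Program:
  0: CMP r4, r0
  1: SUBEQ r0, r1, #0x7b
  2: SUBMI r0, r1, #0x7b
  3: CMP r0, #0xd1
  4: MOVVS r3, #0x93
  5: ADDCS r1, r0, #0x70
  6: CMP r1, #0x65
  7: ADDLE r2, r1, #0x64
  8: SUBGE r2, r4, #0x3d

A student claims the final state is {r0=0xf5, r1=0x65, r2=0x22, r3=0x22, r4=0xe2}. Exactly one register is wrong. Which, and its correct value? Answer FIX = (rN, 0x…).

FIX = (r2, 0xa5)

0: ✓ CMP  NZCV=1000
1: · SUBEQ
2: ✓ SUBMI  r0←0xf5
3: ✓ CMP  NZCV=0010
4: · MOVVS
5: ✓ ADDCS  r1←0x65
6: ✓ CMP  NZCV=0110
7: ✓ ADDLE  r2←0xc9
8: ✓ SUBGE  r2←0xa5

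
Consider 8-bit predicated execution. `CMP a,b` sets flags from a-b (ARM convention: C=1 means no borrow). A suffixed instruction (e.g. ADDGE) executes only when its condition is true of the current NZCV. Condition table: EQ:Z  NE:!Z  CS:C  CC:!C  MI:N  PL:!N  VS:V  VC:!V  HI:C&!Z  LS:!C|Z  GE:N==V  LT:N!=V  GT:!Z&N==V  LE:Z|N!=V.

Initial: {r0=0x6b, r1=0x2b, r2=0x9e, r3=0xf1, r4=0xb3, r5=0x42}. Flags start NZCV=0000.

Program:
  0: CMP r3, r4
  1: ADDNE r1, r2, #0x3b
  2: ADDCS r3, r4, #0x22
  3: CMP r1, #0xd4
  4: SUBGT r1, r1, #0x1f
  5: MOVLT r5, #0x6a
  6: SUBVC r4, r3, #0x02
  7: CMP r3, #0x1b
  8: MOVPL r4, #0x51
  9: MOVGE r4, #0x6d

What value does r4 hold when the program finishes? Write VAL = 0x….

VAL = 0xd3

0: ✓ CMP  NZCV=0010
1: ✓ ADDNE  r1←0xd9
2: ✓ ADDCS  r3←0xd5
3: ✓ CMP  NZCV=0010
4: ✓ SUBGT  r1←0xba
5: · MOVLT
6: ✓ SUBVC  r4←0xd3
7: ✓ CMP  NZCV=1010
8: · MOVPL
9: · MOVGE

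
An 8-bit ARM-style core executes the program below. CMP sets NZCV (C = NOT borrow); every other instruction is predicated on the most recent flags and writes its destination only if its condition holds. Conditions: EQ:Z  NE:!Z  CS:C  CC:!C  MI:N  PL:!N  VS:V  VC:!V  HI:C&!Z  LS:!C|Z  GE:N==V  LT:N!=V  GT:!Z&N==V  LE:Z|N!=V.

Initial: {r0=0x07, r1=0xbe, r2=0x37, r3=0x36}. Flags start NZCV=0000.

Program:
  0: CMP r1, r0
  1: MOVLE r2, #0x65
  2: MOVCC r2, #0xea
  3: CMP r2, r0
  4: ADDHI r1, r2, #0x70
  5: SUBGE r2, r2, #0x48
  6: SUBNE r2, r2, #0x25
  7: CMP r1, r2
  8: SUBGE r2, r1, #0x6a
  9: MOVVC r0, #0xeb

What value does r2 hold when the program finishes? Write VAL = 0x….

VAL = 0xf8

0: ✓ CMP  NZCV=1010
1: ✓ MOVLE  r2←0x65
2: · MOVCC
3: ✓ CMP  NZCV=0010
4: ✓ ADDHI  r1←0xd5
5: ✓ SUBGE  r2←0x1d
6: ✓ SUBNE  r2←0xf8
7: ✓ CMP  NZCV=1000
8: · SUBGE
9: ✓ MOVVC  r0←0xeb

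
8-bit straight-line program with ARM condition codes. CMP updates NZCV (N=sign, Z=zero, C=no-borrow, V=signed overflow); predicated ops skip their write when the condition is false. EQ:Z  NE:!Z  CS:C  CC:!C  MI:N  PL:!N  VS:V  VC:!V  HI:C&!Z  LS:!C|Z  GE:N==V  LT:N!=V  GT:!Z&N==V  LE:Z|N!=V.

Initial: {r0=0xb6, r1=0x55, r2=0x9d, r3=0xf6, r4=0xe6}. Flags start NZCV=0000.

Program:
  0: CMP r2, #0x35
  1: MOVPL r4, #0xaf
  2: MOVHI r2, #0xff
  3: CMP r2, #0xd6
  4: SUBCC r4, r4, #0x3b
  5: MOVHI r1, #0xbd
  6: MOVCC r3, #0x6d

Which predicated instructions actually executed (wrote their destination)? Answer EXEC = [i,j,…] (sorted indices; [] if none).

EXEC = [1,2,5]

0: ✓ CMP  NZCV=0011
1: ✓ MOVPL  r4←0xaf
2: ✓ MOVHI  r2←0xff
3: ✓ CMP  NZCV=0010
4: · SUBCC
5: ✓ MOVHI  r1←0xbd
6: · MOVCC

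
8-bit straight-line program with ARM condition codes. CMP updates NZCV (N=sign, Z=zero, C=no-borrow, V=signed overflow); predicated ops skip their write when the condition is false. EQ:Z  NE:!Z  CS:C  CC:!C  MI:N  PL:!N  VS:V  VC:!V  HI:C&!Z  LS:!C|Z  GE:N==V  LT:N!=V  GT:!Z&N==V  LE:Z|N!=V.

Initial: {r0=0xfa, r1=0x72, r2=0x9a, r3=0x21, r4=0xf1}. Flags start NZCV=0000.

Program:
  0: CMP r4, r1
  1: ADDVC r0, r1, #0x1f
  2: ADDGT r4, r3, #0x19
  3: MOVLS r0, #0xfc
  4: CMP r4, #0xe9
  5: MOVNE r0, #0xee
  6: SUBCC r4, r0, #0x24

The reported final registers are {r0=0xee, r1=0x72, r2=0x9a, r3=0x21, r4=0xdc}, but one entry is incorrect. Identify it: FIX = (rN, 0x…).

0: ✓ CMP  NZCV=0011
1: · ADDVC
2: · ADDGT
3: · MOVLS
4: ✓ CMP  NZCV=0010
5: ✓ MOVNE  r0←0xee
6: · SUBCC

FIX = (r4, 0xf1)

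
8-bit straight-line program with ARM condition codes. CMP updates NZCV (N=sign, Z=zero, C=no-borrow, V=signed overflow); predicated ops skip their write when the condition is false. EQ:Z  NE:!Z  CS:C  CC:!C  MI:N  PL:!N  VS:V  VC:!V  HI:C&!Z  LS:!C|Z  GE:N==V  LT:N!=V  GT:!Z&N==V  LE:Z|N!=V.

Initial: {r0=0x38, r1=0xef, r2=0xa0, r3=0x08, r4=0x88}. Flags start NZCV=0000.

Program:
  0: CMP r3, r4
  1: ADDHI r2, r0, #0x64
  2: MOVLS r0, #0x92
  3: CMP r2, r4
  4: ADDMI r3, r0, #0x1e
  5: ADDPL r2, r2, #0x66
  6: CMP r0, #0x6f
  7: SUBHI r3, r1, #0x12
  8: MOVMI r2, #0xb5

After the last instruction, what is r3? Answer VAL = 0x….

0: ✓ CMP  NZCV=1001
1: · ADDHI
2: ✓ MOVLS  r0←0x92
3: ✓ CMP  NZCV=0010
4: · ADDMI
5: ✓ ADDPL  r2←0x06
6: ✓ CMP  NZCV=0011
7: ✓ SUBHI  r3←0xdd
8: · MOVMI

VAL = 0xdd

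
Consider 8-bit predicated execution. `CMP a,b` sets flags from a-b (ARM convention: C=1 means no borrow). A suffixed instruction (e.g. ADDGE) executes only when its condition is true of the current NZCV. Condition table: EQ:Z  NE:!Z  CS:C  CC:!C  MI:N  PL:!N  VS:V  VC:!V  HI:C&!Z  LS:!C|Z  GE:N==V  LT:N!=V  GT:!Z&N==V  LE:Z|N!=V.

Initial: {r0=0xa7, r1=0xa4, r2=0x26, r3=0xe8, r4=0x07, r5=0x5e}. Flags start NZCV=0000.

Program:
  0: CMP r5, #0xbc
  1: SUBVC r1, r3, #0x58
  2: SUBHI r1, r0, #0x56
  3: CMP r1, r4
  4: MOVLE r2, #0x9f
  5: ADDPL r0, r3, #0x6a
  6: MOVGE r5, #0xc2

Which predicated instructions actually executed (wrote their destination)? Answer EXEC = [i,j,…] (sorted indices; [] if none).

0: ✓ CMP  NZCV=1001
1: · SUBVC
2: · SUBHI
3: ✓ CMP  NZCV=1010
4: ✓ MOVLE  r2←0x9f
5: · ADDPL
6: · MOVGE

EXEC = [4]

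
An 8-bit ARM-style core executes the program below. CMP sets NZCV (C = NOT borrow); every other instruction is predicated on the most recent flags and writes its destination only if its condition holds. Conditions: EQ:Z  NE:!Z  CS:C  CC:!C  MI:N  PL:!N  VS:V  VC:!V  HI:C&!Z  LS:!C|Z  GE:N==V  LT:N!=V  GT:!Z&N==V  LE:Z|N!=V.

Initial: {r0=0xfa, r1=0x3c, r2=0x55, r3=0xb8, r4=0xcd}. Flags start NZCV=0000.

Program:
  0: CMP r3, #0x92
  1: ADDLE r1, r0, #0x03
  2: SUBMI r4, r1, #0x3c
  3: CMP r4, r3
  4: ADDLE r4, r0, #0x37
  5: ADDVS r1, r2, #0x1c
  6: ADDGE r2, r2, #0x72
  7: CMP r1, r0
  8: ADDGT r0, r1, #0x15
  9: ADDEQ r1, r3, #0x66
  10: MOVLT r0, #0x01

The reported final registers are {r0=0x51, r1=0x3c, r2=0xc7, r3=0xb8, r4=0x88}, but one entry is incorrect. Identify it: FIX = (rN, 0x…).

FIX = (r4, 0xcd)

[0] flags=0010 → (cmp)
[1] flags=0010 LE?F → skip
[2] flags=0010 MI?F → skip
[3] flags=0010 → (cmp)
[4] flags=0010 LE?F → skip
[5] flags=0010 VS?F → skip
[6] flags=0010 GE?T → r2=0xc7
[7] flags=0000 → (cmp)
[8] flags=0000 GT?T → r0=0x51
[9] flags=0000 EQ?F → skip
[10] flags=0000 LT?F → skip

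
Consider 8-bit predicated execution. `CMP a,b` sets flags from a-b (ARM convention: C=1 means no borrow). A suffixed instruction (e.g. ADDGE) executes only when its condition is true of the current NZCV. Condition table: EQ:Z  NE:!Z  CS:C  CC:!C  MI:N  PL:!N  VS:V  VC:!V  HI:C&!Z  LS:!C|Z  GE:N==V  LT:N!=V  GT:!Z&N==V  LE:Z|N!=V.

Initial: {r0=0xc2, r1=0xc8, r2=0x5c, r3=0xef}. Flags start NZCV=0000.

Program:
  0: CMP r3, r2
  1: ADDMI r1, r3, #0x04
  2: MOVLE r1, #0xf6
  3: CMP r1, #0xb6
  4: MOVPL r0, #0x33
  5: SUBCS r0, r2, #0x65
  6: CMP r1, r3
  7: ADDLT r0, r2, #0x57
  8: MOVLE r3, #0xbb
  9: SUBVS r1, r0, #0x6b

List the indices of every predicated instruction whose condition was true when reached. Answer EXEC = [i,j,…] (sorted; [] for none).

[0] flags=1010 → (cmp)
[1] flags=1010 MI?T → r1=0xf3
[2] flags=1010 LE?T → r1=0xf6
[3] flags=0010 → (cmp)
[4] flags=0010 PL?T → r0=0x33
[5] flags=0010 CS?T → r0=0xf7
[6] flags=0010 → (cmp)
[7] flags=0010 LT?F → skip
[8] flags=0010 LE?F → skip
[9] flags=0010 VS?F → skip

EXEC = [1,2,4,5]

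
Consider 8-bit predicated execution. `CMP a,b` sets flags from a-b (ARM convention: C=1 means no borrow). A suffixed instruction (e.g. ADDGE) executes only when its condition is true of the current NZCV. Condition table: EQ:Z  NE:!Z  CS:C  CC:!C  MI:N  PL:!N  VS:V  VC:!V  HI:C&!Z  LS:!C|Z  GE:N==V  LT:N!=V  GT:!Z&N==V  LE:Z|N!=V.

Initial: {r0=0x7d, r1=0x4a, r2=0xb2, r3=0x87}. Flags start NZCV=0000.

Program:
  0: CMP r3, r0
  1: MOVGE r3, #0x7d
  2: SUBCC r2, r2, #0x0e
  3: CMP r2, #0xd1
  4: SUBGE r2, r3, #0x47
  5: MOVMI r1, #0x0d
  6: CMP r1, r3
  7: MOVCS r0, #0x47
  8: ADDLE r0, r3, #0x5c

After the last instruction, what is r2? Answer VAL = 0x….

[0] flags=0011 → (cmp)
[1] flags=0011 GE?F → skip
[2] flags=0011 CC?F → skip
[3] flags=1000 → (cmp)
[4] flags=1000 GE?F → skip
[5] flags=1000 MI?T → r1=0x0d
[6] flags=1001 → (cmp)
[7] flags=1001 CS?F → skip
[8] flags=1001 LE?F → skip

VAL = 0xb2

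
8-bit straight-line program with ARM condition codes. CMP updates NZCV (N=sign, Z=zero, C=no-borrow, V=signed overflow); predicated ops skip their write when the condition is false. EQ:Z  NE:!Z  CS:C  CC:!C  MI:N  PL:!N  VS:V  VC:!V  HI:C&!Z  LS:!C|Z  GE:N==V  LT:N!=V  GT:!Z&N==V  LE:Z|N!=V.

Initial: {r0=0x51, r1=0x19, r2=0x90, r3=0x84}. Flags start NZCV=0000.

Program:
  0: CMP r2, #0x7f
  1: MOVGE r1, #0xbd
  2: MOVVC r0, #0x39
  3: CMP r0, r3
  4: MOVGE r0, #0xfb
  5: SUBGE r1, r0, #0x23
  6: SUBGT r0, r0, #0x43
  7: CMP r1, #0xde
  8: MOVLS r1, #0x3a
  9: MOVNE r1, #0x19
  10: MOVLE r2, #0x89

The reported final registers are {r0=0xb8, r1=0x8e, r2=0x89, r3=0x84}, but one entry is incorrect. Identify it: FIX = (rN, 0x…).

FIX = (r1, 0x19)

[0] flags=0011 → (cmp)
[1] flags=0011 GE?F → skip
[2] flags=0011 VC?F → skip
[3] flags=1001 → (cmp)
[4] flags=1001 GE?T → r0=0xfb
[5] flags=1001 GE?T → r1=0xd8
[6] flags=1001 GT?T → r0=0xb8
[7] flags=1000 → (cmp)
[8] flags=1000 LS?T → r1=0x3a
[9] flags=1000 NE?T → r1=0x19
[10] flags=1000 LE?T → r2=0x89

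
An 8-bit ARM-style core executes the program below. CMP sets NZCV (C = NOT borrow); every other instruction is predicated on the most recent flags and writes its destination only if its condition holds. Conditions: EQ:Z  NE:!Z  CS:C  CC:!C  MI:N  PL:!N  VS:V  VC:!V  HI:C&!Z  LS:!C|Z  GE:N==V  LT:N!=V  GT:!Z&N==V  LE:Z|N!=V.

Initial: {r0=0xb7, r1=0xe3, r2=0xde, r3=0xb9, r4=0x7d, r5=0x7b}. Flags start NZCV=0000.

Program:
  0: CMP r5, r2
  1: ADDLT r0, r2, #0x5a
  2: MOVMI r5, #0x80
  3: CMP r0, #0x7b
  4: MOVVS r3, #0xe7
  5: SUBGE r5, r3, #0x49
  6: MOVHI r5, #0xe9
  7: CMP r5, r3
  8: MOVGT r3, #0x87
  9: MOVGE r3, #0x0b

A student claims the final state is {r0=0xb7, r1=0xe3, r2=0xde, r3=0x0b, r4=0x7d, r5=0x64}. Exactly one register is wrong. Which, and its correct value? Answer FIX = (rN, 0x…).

FIX = (r5, 0xe9)

[0] flags=1001 → (cmp)
[1] flags=1001 LT?F → skip
[2] flags=1001 MI?T → r5=0x80
[3] flags=0011 → (cmp)
[4] flags=0011 VS?T → r3=0xe7
[5] flags=0011 GE?F → skip
[6] flags=0011 HI?T → r5=0xe9
[7] flags=0010 → (cmp)
[8] flags=0010 GT?T → r3=0x87
[9] flags=0010 GE?T → r3=0x0b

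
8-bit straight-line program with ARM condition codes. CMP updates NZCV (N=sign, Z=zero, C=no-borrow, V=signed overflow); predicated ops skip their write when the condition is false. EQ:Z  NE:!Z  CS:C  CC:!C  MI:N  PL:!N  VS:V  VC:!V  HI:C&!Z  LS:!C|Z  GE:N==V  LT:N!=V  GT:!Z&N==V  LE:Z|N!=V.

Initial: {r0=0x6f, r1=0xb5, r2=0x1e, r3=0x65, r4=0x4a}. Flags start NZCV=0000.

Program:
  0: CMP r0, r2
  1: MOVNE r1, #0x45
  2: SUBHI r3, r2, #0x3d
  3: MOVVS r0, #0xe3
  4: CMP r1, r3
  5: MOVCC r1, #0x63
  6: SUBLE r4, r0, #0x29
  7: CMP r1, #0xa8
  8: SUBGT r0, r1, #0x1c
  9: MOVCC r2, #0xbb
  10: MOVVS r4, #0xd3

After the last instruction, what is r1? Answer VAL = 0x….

VAL = 0x63

[0] flags=0010 → (cmp)
[1] flags=0010 NE?T → r1=0x45
[2] flags=0010 HI?T → r3=0xe1
[3] flags=0010 VS?F → skip
[4] flags=0000 → (cmp)
[5] flags=0000 CC?T → r1=0x63
[6] flags=0000 LE?F → skip
[7] flags=1001 → (cmp)
[8] flags=1001 GT?T → r0=0x47
[9] flags=1001 CC?T → r2=0xbb
[10] flags=1001 VS?T → r4=0xd3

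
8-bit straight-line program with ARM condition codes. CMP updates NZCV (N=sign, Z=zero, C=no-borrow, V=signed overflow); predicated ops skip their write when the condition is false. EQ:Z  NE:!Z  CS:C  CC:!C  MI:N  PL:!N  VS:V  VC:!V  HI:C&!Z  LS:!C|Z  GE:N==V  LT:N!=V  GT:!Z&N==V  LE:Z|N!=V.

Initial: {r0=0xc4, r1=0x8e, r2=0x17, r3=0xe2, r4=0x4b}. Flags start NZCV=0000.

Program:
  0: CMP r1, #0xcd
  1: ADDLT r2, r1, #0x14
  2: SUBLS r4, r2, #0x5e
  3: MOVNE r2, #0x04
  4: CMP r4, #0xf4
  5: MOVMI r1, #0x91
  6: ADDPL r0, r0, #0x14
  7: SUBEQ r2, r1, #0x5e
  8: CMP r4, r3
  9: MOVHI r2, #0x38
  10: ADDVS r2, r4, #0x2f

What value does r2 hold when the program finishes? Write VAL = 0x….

[0] flags=1000 → (cmp)
[1] flags=1000 LT?T → r2=0xa2
[2] flags=1000 LS?T → r4=0x44
[3] flags=1000 NE?T → r2=0x04
[4] flags=0000 → (cmp)
[5] flags=0000 MI?F → skip
[6] flags=0000 PL?T → r0=0xd8
[7] flags=0000 EQ?F → skip
[8] flags=0000 → (cmp)
[9] flags=0000 HI?F → skip
[10] flags=0000 VS?F → skip

VAL = 0x04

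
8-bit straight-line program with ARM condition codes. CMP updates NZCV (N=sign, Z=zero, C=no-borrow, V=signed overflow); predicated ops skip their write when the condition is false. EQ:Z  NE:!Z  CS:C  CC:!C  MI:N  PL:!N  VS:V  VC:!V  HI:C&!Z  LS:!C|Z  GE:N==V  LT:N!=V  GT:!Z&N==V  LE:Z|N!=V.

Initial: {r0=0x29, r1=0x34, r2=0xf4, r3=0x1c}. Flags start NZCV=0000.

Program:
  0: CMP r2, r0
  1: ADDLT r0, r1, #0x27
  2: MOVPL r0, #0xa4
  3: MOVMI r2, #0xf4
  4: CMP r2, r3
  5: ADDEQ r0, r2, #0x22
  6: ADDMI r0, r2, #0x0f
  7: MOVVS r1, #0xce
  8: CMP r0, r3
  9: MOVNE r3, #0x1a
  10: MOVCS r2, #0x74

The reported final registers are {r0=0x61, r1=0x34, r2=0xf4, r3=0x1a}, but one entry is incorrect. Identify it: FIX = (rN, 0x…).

FIX = (r0, 0x03)

[0] flags=1010 → (cmp)
[1] flags=1010 LT?T → r0=0x5b
[2] flags=1010 PL?F → skip
[3] flags=1010 MI?T → r2=0xf4
[4] flags=1010 → (cmp)
[5] flags=1010 EQ?F → skip
[6] flags=1010 MI?T → r0=0x03
[7] flags=1010 VS?F → skip
[8] flags=1000 → (cmp)
[9] flags=1000 NE?T → r3=0x1a
[10] flags=1000 CS?F → skip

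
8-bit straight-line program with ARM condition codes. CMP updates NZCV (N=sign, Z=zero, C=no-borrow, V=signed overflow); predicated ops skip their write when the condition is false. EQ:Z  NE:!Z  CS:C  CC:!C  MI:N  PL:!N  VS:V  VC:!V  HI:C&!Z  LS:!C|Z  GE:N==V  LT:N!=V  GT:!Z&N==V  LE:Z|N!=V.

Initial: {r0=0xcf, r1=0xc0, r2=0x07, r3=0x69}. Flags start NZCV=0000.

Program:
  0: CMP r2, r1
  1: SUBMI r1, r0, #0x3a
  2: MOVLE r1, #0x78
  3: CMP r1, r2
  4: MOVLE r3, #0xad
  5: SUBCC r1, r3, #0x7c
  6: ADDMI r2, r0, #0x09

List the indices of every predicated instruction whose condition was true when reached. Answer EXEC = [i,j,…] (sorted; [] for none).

EXEC = [4,6]

0: ✓ CMP  NZCV=0000
1: · SUBMI
2: · MOVLE
3: ✓ CMP  NZCV=1010
4: ✓ MOVLE  r3←0xad
5: · SUBCC
6: ✓ ADDMI  r2←0xd8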